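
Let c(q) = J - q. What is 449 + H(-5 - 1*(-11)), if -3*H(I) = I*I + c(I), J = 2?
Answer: 1315/3 ≈ 438.33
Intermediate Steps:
c(q) = 2 - q
H(I) = -⅔ - I²/3 + I/3 (H(I) = -(I*I + (2 - I))/3 = -(I² + (2 - I))/3 = -(2 + I² - I)/3 = -⅔ - I²/3 + I/3)
449 + H(-5 - 1*(-11)) = 449 + (-⅔ - (-5 - 1*(-11))²/3 + (-5 - 1*(-11))/3) = 449 + (-⅔ - (-5 + 11)²/3 + (-5 + 11)/3) = 449 + (-⅔ - ⅓*6² + (⅓)*6) = 449 + (-⅔ - ⅓*36 + 2) = 449 + (-⅔ - 12 + 2) = 449 - 32/3 = 1315/3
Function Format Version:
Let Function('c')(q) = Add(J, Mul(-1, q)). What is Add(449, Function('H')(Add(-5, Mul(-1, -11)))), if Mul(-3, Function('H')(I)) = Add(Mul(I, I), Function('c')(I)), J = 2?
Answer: Rational(1315, 3) ≈ 438.33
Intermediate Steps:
Function('c')(q) = Add(2, Mul(-1, q))
Function('H')(I) = Add(Rational(-2, 3), Mul(Rational(-1, 3), Pow(I, 2)), Mul(Rational(1, 3), I)) (Function('H')(I) = Mul(Rational(-1, 3), Add(Mul(I, I), Add(2, Mul(-1, I)))) = Mul(Rational(-1, 3), Add(Pow(I, 2), Add(2, Mul(-1, I)))) = Mul(Rational(-1, 3), Add(2, Pow(I, 2), Mul(-1, I))) = Add(Rational(-2, 3), Mul(Rational(-1, 3), Pow(I, 2)), Mul(Rational(1, 3), I)))
Add(449, Function('H')(Add(-5, Mul(-1, -11)))) = Add(449, Add(Rational(-2, 3), Mul(Rational(-1, 3), Pow(Add(-5, Mul(-1, -11)), 2)), Mul(Rational(1, 3), Add(-5, Mul(-1, -11))))) = Add(449, Add(Rational(-2, 3), Mul(Rational(-1, 3), Pow(Add(-5, 11), 2)), Mul(Rational(1, 3), Add(-5, 11)))) = Add(449, Add(Rational(-2, 3), Mul(Rational(-1, 3), Pow(6, 2)), Mul(Rational(1, 3), 6))) = Add(449, Add(Rational(-2, 3), Mul(Rational(-1, 3), 36), 2)) = Add(449, Add(Rational(-2, 3), -12, 2)) = Add(449, Rational(-32, 3)) = Rational(1315, 3)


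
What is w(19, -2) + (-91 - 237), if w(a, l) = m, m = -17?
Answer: -345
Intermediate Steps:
w(a, l) = -17
w(19, -2) + (-91 - 237) = -17 + (-91 - 237) = -17 - 328 = -345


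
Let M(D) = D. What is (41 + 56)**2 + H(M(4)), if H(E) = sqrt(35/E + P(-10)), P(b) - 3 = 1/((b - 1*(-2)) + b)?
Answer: 9409 + sqrt(421)/6 ≈ 9412.4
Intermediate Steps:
P(b) = 3 + 1/(2 + 2*b) (P(b) = 3 + 1/((b - 1*(-2)) + b) = 3 + 1/((b + 2) + b) = 3 + 1/((2 + b) + b) = 3 + 1/(2 + 2*b))
H(E) = sqrt(53/18 + 35/E) (H(E) = sqrt(35/E + (7 + 6*(-10))/(2*(1 - 10))) = sqrt(35/E + (1/2)*(7 - 60)/(-9)) = sqrt(35/E + (1/2)*(-1/9)*(-53)) = sqrt(35/E + 53/18) = sqrt(53/18 + 35/E))
(41 + 56)**2 + H(M(4)) = (41 + 56)**2 + sqrt(106 + 1260/4)/6 = 97**2 + sqrt(106 + 1260*(1/4))/6 = 9409 + sqrt(106 + 315)/6 = 9409 + sqrt(421)/6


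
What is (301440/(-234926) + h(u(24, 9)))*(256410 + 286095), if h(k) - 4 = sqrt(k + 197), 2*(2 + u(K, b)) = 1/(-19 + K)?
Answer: 173130705660/117463 + 108501*sqrt(19510)/2 ≈ 9.0515e+6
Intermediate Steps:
u(K, b) = -2 + 1/(2*(-19 + K))
h(k) = 4 + sqrt(197 + k) (h(k) = 4 + sqrt(k + 197) = 4 + sqrt(197 + k))
(301440/(-234926) + h(u(24, 9)))*(256410 + 286095) = (301440/(-234926) + (4 + sqrt(197 + (77 - 4*24)/(2*(-19 + 24)))))*(256410 + 286095) = (301440*(-1/234926) + (4 + sqrt(197 + (1/2)*(77 - 96)/5)))*542505 = (-150720/117463 + (4 + sqrt(197 + (1/2)*(1/5)*(-19))))*542505 = (-150720/117463 + (4 + sqrt(197 - 19/10)))*542505 = (-150720/117463 + (4 + sqrt(1951/10)))*542505 = (-150720/117463 + (4 + sqrt(19510)/10))*542505 = (319132/117463 + sqrt(19510)/10)*542505 = 173130705660/117463 + 108501*sqrt(19510)/2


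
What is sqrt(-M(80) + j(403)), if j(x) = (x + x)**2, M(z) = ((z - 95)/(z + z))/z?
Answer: sqrt(16630681630)/160 ≈ 806.00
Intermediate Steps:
M(z) = (-95 + z)/(2*z**2) (M(z) = ((-95 + z)/((2*z)))/z = ((-95 + z)*(1/(2*z)))/z = ((-95 + z)/(2*z))/z = (-95 + z)/(2*z**2))
j(x) = 4*x**2 (j(x) = (2*x)**2 = 4*x**2)
sqrt(-M(80) + j(403)) = sqrt(-(-95 + 80)/(2*80**2) + 4*403**2) = sqrt(-(-15)/(2*6400) + 4*162409) = sqrt(-1*(-3/2560) + 649636) = sqrt(3/2560 + 649636) = sqrt(1663068163/2560) = sqrt(16630681630)/160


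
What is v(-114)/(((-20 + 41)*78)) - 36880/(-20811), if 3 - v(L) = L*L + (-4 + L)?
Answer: -9882485/1623258 ≈ -6.0881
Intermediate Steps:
v(L) = 7 - L - L² (v(L) = 3 - (L*L + (-4 + L)) = 3 - (L² + (-4 + L)) = 3 - (-4 + L + L²) = 3 + (4 - L - L²) = 7 - L - L²)
v(-114)/(((-20 + 41)*78)) - 36880/(-20811) = (7 - 1*(-114) - 1*(-114)²)/(((-20 + 41)*78)) - 36880/(-20811) = (7 + 114 - 1*12996)/((21*78)) - 36880*(-1/20811) = (7 + 114 - 12996)/1638 + 36880/20811 = -12875*1/1638 + 36880/20811 = -12875/1638 + 36880/20811 = -9882485/1623258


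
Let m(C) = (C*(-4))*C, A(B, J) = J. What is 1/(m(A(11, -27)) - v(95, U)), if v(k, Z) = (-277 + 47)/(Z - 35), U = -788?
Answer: -823/2400098 ≈ -0.00034290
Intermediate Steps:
v(k, Z) = -230/(-35 + Z)
m(C) = -4*C**2 (m(C) = (-4*C)*C = -4*C**2)
1/(m(A(11, -27)) - v(95, U)) = 1/(-4*(-27)**2 - (-230)/(-35 - 788)) = 1/(-4*729 - (-230)/(-823)) = 1/(-2916 - (-230)*(-1)/823) = 1/(-2916 - 1*230/823) = 1/(-2916 - 230/823) = 1/(-2400098/823) = -823/2400098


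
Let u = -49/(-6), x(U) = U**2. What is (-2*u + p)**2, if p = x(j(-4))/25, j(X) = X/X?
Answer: 1493284/5625 ≈ 265.47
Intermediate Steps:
j(X) = 1
u = 49/6 (u = -49*(-1/6) = 49/6 ≈ 8.1667)
p = 1/25 (p = 1**2/25 = 1*(1/25) = 1/25 ≈ 0.040000)
(-2*u + p)**2 = (-2*49/6 + 1/25)**2 = (-49/3 + 1/25)**2 = (-1222/75)**2 = 1493284/5625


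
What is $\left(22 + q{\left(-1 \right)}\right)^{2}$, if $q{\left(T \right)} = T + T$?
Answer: $400$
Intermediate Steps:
$q{\left(T \right)} = 2 T$
$\left(22 + q{\left(-1 \right)}\right)^{2} = \left(22 + 2 \left(-1\right)\right)^{2} = \left(22 - 2\right)^{2} = 20^{2} = 400$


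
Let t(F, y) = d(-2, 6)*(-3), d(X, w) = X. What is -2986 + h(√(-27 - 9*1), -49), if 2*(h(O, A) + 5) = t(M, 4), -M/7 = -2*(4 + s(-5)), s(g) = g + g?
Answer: -2988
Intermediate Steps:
s(g) = 2*g
M = -84 (M = -(-14)*(4 + 2*(-5)) = -(-14)*(4 - 10) = -(-14)*(-6) = -7*12 = -84)
t(F, y) = 6 (t(F, y) = -2*(-3) = 6)
h(O, A) = -2 (h(O, A) = -5 + (½)*6 = -5 + 3 = -2)
-2986 + h(√(-27 - 9*1), -49) = -2986 - 2 = -2988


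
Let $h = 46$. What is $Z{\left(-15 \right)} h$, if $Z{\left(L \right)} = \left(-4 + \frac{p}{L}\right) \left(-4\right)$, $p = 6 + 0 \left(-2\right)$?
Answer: $\frac{4048}{5} \approx 809.6$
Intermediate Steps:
$p = 6$ ($p = 6 + 0 = 6$)
$Z{\left(L \right)} = 16 - \frac{24}{L}$ ($Z{\left(L \right)} = \left(-4 + \frac{6}{L}\right) \left(-4\right) = 16 - \frac{24}{L}$)
$Z{\left(-15 \right)} h = \left(16 - \frac{24}{-15}\right) 46 = \left(16 - - \frac{8}{5}\right) 46 = \left(16 + \frac{8}{5}\right) 46 = \frac{88}{5} \cdot 46 = \frac{4048}{5}$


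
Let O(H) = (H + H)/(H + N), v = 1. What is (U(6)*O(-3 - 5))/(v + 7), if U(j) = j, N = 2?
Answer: 2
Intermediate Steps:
O(H) = 2*H/(2 + H) (O(H) = (H + H)/(H + 2) = (2*H)/(2 + H) = 2*H/(2 + H))
(U(6)*O(-3 - 5))/(v + 7) = (6*(2*(-3 - 5)/(2 + (-3 - 5))))/(1 + 7) = (6*(2*(-8)/(2 - 8)))/8 = (6*(2*(-8)/(-6)))*(1/8) = (6*(2*(-8)*(-1/6)))*(1/8) = (6*(8/3))*(1/8) = 16*(1/8) = 2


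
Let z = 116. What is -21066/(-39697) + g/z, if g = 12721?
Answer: 507429193/4604852 ≈ 110.19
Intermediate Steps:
-21066/(-39697) + g/z = -21066/(-39697) + 12721/116 = -21066*(-1/39697) + 12721*(1/116) = 21066/39697 + 12721/116 = 507429193/4604852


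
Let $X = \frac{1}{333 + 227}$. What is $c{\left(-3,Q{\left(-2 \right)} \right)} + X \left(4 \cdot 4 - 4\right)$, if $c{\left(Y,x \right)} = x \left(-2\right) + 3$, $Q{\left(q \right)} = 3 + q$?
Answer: $\frac{143}{140} \approx 1.0214$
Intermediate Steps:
$c{\left(Y,x \right)} = 3 - 2 x$ ($c{\left(Y,x \right)} = - 2 x + 3 = 3 - 2 x$)
$X = \frac{1}{560} \approx 0.0017857$
$c{\left(-3,Q{\left(-2 \right)} \right)} + X \left(4 \cdot 4 - 4\right) = \left(3 - 2 \left(3 - 2\right)\right) + \frac{4 \cdot 4 - 4}{560} = \left(3 - 2\right) + \frac{16 - 4}{560} = \left(3 - 2\right) + \frac{1}{560} \cdot 12 = 1 + \frac{3}{140} = \frac{143}{140}$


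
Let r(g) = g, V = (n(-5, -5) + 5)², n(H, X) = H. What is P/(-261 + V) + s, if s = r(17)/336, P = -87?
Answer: 43/112 ≈ 0.38393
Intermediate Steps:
V = 0 (V = (-5 + 5)² = 0² = 0)
s = 17/336 ≈ 0.050595
P/(-261 + V) + s = -87/(-261 + 0) + 17/336 = -87/(-261) + 17/336 = -1/261*(-87) + 17/336 = ⅓ + 17/336 = 43/112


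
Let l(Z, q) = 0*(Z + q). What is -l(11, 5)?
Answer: 0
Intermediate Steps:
l(Z, q) = 0
-l(11, 5) = -1*0 = 0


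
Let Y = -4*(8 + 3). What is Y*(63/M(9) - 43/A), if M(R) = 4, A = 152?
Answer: -25861/38 ≈ -680.55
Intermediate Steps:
Y = -44 (Y = -4*11 = -44)
Y*(63/M(9) - 43/A) = -44*(63/4 - 43/152) = -44*2351/152 = -25861/38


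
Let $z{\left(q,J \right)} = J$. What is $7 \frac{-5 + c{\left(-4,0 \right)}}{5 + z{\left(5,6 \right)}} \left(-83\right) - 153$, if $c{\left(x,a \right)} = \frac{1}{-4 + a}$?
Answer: $\frac{5469}{44} \approx 124.3$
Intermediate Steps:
$7 \frac{-5 + c{\left(-4,0 \right)}}{5 + z{\left(5,6 \right)}} \left(-83\right) - 153 = 7 \frac{-5 + \frac{1}{-4 + 0}}{5 + 6} \left(-83\right) - 153 = 7 \frac{-5 + \frac{1}{-4}}{11} \left(-83\right) - 153 = 7 \left(-5 - \frac{1}{4}\right) \frac{1}{11} \left(-83\right) - 153 = 7 \left(\left(- \frac{21}{4}\right) \frac{1}{11}\right) \left(-83\right) - 153 = 7 \left(- \frac{21}{44}\right) \left(-83\right) - 153 = \left(- \frac{147}{44}\right) \left(-83\right) - 153 = \frac{12201}{44} - 153 = \frac{5469}{44}$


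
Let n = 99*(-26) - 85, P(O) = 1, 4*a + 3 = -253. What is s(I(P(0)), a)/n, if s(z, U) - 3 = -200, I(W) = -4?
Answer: 197/2659 ≈ 0.074088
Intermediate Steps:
a = -64 (a = -¾ + (¼)*(-253) = -¾ - 253/4 = -64)
s(z, U) = -197 (s(z, U) = 3 - 200 = -197)
n = -2659 (n = -2574 - 85 = -2659)
s(I(P(0)), a)/n = -197/(-2659) = -197*(-1/2659) = 197/2659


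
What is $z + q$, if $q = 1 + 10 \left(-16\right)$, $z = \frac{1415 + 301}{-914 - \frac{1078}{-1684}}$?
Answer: $- \frac{123723663}{769049} \approx -160.88$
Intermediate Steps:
$z = - \frac{1444872}{769049}$ ($z = \frac{1716}{-914 - - \frac{539}{842}} = \frac{1716}{-914 + \frac{539}{842}} = \frac{1716}{- \frac{769049}{842}} = 1716 \left(- \frac{842}{769049}\right) = - \frac{1444872}{769049} \approx -1.8788$)
$q = -159$ ($q = 1 - 160 = -159$)
$z + q = - \frac{1444872}{769049} - 159 = - \frac{123723663}{769049}$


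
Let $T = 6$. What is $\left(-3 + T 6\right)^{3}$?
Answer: $35937$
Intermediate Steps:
$\left(-3 + T 6\right)^{3} = \left(-3 + 6 \cdot 6\right)^{3} = \left(-3 + 36\right)^{3} = 33^{3} = 35937$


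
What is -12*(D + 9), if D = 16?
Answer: -300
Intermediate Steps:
-12*(D + 9) = -12*(16 + 9) = -12*25 = -300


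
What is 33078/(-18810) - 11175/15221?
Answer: -118946998/47717835 ≈ -2.4927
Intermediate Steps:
33078/(-18810) - 11175/15221 = 33078*(-1/18810) - 11175*1/15221 = -5513/3135 - 11175/15221 = -118946998/47717835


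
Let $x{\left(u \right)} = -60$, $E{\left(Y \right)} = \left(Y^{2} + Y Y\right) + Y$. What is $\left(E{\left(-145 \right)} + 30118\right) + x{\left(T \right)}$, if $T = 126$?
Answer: $71963$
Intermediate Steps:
$E{\left(Y \right)} = Y + 2 Y^{2}$ ($E{\left(Y \right)} = \left(Y^{2} + Y^{2}\right) + Y = 2 Y^{2} + Y = Y + 2 Y^{2}$)
$\left(E{\left(-145 \right)} + 30118\right) + x{\left(T \right)} = \left(- 145 \left(1 + 2 \left(-145\right)\right) + 30118\right) - 60 = \left(- 145 \left(1 - 290\right) + 30118\right) - 60 = \left(\left(-145\right) \left(-289\right) + 30118\right) - 60 = \left(41905 + 30118\right) - 60 = 72023 - 60 = 71963$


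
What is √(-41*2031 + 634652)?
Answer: √551381 ≈ 742.55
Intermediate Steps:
√(-41*2031 + 634652) = √(-83271 + 634652) = √551381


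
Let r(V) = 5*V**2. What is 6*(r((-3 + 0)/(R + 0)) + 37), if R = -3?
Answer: 252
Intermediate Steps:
6*(r((-3 + 0)/(R + 0)) + 37) = 6*(5*((-3 + 0)/(-3 + 0))**2 + 37) = 6*(5*(-3/(-3))**2 + 37) = 6*(5*(-3*(-1/3))**2 + 37) = 6*(5*1**2 + 37) = 6*(5*1 + 37) = 6*(5 + 37) = 6*42 = 252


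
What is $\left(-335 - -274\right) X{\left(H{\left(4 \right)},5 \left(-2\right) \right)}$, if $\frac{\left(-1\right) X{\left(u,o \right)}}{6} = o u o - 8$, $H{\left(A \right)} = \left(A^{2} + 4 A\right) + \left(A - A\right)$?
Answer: $1168272$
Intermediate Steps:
$H{\left(A \right)} = A^{2} + 4 A$ ($H{\left(A \right)} = \left(A^{2} + 4 A\right) + 0 = A^{2} + 4 A$)
$X{\left(u,o \right)} = 48 - 6 u o^{2}$ ($X{\left(u,o \right)} = - 6 \left(o u o - 8\right) = - 6 \left(u o^{2} - 8\right) = - 6 \left(-8 + u o^{2}\right) = 48 - 6 u o^{2}$)
$\left(-335 - -274\right) X{\left(H{\left(4 \right)},5 \left(-2\right) \right)} = \left(-335 - -274\right) \left(48 - 6 \cdot 4 \left(4 + 4\right) \left(5 \left(-2\right)\right)^{2}\right) = \left(-335 + 274\right) \left(48 - 6 \cdot 4 \cdot 8 \left(-10\right)^{2}\right) = - 61 \left(48 - 192 \cdot 100\right) = - 61 \left(48 - 19200\right) = \left(-61\right) \left(-19152\right) = 1168272$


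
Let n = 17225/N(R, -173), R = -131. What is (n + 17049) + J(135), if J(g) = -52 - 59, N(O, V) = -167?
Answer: 2811421/167 ≈ 16835.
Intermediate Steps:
n = -17225/167 (n = 17225/(-167) = 17225*(-1/167) = -17225/167 ≈ -103.14)
J(g) = -111
(n + 17049) + J(135) = (-17225/167 + 17049) - 111 = 2829958/167 - 111 = 2811421/167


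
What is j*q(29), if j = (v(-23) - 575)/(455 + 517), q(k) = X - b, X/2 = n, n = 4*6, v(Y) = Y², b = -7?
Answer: -1265/486 ≈ -2.6029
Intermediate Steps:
n = 24
X = 48 (X = 2*24 = 48)
q(k) = 55 (q(k) = 48 - 1*(-7) = 48 + 7 = 55)
j = -23/486 (j = ((-23)² - 575)/(455 + 517) = (529 - 575)/972 = -46*1/972 = -23/486 ≈ -0.047325)
j*q(29) = -23/486*55 = -1265/486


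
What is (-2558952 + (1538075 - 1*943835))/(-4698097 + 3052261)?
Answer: 163726/137153 ≈ 1.1937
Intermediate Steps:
(-2558952 + (1538075 - 1*943835))/(-4698097 + 3052261) = (-2558952 + (1538075 - 943835))/(-1645836) = (-2558952 + 594240)*(-1/1645836) = -1964712*(-1/1645836) = 163726/137153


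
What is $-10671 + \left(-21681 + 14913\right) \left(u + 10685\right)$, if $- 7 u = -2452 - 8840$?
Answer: $- \frac{582711513}{7} \approx -8.3245 \cdot 10^{7}$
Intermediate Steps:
$u = \frac{11292}{7}$ ($u = - \frac{-2452 - 8840}{7} = \left(- \frac{1}{7}\right) \left(-11292\right) = \frac{11292}{7} \approx 1613.1$)
$-10671 + \left(-21681 + 14913\right) \left(u + 10685\right) = -10671 + \left(-21681 + 14913\right) \left(\frac{11292}{7} + 10685\right) = -10671 - \frac{582636816}{7} = - \frac{582711513}{7}$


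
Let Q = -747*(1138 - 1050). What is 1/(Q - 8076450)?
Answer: -1/8142186 ≈ -1.2282e-7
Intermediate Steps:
Q = -65736 (Q = -747*88 = -65736)
1/(Q - 8076450) = 1/(-65736 - 8076450) = 1/(-8142186) = -1/8142186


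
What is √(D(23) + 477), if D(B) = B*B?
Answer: √1006 ≈ 31.717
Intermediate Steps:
D(B) = B²
√(D(23) + 477) = √(23² + 477) = √(529 + 477) = √1006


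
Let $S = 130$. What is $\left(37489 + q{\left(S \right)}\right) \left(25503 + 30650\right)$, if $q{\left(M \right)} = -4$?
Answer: $2104895205$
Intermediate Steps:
$\left(37489 + q{\left(S \right)}\right) \left(25503 + 30650\right) = \left(37489 - 4\right) \left(25503 + 30650\right) = 37485 \cdot 56153 = 2104895205$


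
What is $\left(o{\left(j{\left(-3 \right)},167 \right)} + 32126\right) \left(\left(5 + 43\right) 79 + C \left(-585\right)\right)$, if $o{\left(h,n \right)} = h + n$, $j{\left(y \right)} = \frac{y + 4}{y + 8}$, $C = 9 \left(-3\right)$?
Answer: $\frac{3162634542}{5} \approx 6.3253 \cdot 10^{8}$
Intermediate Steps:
$C = -27$
$j{\left(y \right)} = \frac{4 + y}{8 + y}$
$\left(o{\left(j{\left(-3 \right)},167 \right)} + 32126\right) \left(\left(5 + 43\right) 79 + C \left(-585\right)\right) = \left(\left(\frac{4 - 3}{8 - 3} + 167\right) + 32126\right) \left(\left(5 + 43\right) 79 - -15795\right) = \left(\left(\frac{1}{5} \cdot 1 + 167\right) + 32126\right) \left(48 \cdot 79 + 15795\right) = \left(\left(\frac{1}{5} \cdot 1 + 167\right) + 32126\right) \left(3792 + 15795\right) = \left(\left(\frac{1}{5} + 167\right) + 32126\right) 19587 = \left(\frac{836}{5} + 32126\right) 19587 = \frac{161466}{5} \cdot 19587 = \frac{3162634542}{5}$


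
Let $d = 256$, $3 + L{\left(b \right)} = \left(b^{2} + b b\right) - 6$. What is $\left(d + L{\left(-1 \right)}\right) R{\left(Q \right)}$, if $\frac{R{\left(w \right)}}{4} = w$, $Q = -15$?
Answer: $-14940$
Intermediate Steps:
$R{\left(w \right)} = 4 w$
$L{\left(b \right)} = -9 + 2 b^{2}$ ($L{\left(b \right)} = -3 - \left(6 - b^{2} - b b\right) = -3 + \left(\left(b^{2} + b^{2}\right) - 6\right) = -3 + \left(2 b^{2} - 6\right) = -3 + \left(-6 + 2 b^{2}\right) = -9 + 2 b^{2}$)
$\left(d + L{\left(-1 \right)}\right) R{\left(Q \right)} = \left(256 - \left(9 - 2 \left(-1\right)^{2}\right)\right) 4 \left(-15\right) = \left(256 + \left(-9 + 2 \cdot 1\right)\right) \left(-60\right) = \left(256 + \left(-9 + 2\right)\right) \left(-60\right) = \left(256 - 7\right) \left(-60\right) = 249 \left(-60\right) = -14940$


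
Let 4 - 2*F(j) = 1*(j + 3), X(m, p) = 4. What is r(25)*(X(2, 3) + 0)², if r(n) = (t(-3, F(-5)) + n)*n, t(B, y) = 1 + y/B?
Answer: 10000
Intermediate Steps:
F(j) = ½ - j/2 (F(j) = 2 - (j + 3)/2 = 2 - (3 + j)/2 = 2 + (-3/2 - j/2) = ½ - j/2)
r(n) = n² (r(n) = ((-3 + (½ - ½*(-5)))/(-3) + n)*n = (-(-3 + (½ + 5/2))/3 + n)*n = (-(-3 + 3)/3 + n)*n = (-⅓*0 + n)*n = (0 + n)*n = n*n = n²)
r(25)*(X(2, 3) + 0)² = 25²*(4 + 0)² = 625*4² = 625*16 = 10000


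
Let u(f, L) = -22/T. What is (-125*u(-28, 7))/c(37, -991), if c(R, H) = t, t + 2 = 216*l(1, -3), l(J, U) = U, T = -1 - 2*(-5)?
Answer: -55/117 ≈ -0.47009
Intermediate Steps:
T = 9 (T = -1 + 10 = 9)
t = -650 (t = -2 + 216*(-3) = -2 - 648 = -650)
c(R, H) = -650
u(f, L) = -22/9
(-125*u(-28, 7))/c(37, -991) = -125*(-22/9)/(-650) = (2750/9)*(-1/650) = -55/117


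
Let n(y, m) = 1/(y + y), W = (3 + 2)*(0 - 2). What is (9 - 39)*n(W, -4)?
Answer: 3/2 ≈ 1.5000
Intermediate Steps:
W = -10 (W = 5*(-2) = -10)
n(y, m) = 1/(2*y)
(9 - 39)*n(W, -4) = (9 - 39)*((1/2)/(-10)) = -15*(-1)/10 = -30*(-1/20) = 3/2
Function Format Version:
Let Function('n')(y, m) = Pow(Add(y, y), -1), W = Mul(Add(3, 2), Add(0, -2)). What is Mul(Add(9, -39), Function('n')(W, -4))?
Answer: Rational(3, 2) ≈ 1.5000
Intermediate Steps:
W = -10 (W = Mul(5, -2) = -10)
Function('n')(y, m) = Mul(Rational(1, 2), Pow(y, -1)) (Function('n')(y, m) = Pow(Mul(2, y), -1) = Mul(Rational(1, 2), Pow(y, -1)))
Mul(Add(9, -39), Function('n')(W, -4)) = Mul(Add(9, -39), Mul(Rational(1, 2), Pow(-10, -1))) = Mul(-30, Mul(Rational(1, 2), Rational(-1, 10))) = Mul(-30, Rational(-1, 20)) = Rational(3, 2)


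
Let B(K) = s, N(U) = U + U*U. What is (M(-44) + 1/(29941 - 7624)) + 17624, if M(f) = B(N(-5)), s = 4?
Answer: 393404077/22317 ≈ 17628.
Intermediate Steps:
N(U) = U + U²
B(K) = 4
M(f) = 4
(M(-44) + 1/(29941 - 7624)) + 17624 = (4 + 1/(29941 - 7624)) + 17624 = (4 + 1/22317) + 17624 = 89269/22317 + 17624 = 393404077/22317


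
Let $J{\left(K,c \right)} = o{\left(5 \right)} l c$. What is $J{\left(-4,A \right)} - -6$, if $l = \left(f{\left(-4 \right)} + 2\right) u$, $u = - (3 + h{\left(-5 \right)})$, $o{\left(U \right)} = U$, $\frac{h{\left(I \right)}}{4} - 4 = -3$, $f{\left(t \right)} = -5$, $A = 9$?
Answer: $951$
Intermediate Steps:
$h{\left(I \right)} = 4$ ($h{\left(I \right)} = 16 + 4 \left(-3\right) = 16 - 12 = 4$)
$u = -7$ ($u = - (3 + 4) = \left(-1\right) 7 = -7$)
$l = 21$ ($l = \left(-5 + 2\right) \left(-7\right) = \left(-3\right) \left(-7\right) = 21$)
$J{\left(K,c \right)} = 105 c$ ($J{\left(K,c \right)} = 5 \cdot 21 c = 105 c$)
$J{\left(-4,A \right)} - -6 = 105 \cdot 9 - -6 = 945 + 6 = 951$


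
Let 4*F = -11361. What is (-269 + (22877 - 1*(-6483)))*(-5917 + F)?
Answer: -1019028639/4 ≈ -2.5476e+8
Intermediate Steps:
F = -11361/4 (F = (¼)*(-11361) = -11361/4 ≈ -2840.3)
(-269 + (22877 - 1*(-6483)))*(-5917 + F) = (-269 + (22877 - 1*(-6483)))*(-5917 - 11361/4) = (-269 + (22877 + 6483))*(-35029/4) = (-269 + 29360)*(-35029/4) = 29091*(-35029/4) = -1019028639/4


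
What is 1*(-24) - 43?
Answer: -67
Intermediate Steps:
1*(-24) - 43 = -24 - 43 = -67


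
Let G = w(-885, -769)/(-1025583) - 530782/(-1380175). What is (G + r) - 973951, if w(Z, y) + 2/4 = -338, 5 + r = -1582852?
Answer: -7238240627546942113/2830968034050 ≈ -2.5568e+6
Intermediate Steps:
r = -1582857 (r = -5 - 1582852 = -1582857)
w(Z, y) = -677/2 (w(Z, y) = -1/2 - 338 = -677/2)
G = 1089656370287/2830968034050 (G = -677/2/(-1025583) - 530782/(-1380175) = -677/2*(-1/1025583) - 530782*(-1/1380175) = 677/2051166 + 530782/1380175 = 1089656370287/2830968034050 ≈ 0.38491)
(G + r) - 973951 = (1089656370287/2830968034050 - 1582857) - 973951 = -4481016479815910563/2830968034050 - 973951 = -7238240627546942113/2830968034050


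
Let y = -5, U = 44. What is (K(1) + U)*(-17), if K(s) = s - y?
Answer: -850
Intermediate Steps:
K(s) = 5 + s (K(s) = s - 1*(-5) = s + 5 = 5 + s)
(K(1) + U)*(-17) = ((5 + 1) + 44)*(-17) = (6 + 44)*(-17) = 50*(-17) = -850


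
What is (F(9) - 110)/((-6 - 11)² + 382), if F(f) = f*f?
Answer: -29/671 ≈ -0.043219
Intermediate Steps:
F(f) = f²
(F(9) - 110)/((-6 - 11)² + 382) = (9² - 110)/((-6 - 11)² + 382) = (81 - 110)/((-17)² + 382) = -29/(289 + 382) = -29/671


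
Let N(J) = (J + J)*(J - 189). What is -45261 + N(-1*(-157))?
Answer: -55309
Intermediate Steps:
N(J) = 2*J*(-189 + J) (N(J) = (2*J)*(-189 + J) = 2*J*(-189 + J))
-45261 + N(-1*(-157)) = -45261 + 2*(-1*(-157))*(-189 - 1*(-157)) = -45261 + 2*157*(-189 + 157) = -45261 + 2*157*(-32) = -45261 - 10048 = -55309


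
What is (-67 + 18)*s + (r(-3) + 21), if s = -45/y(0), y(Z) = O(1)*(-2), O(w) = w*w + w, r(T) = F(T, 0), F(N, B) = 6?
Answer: -2097/4 ≈ -524.25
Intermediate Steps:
r(T) = 6
O(w) = w + w² (O(w) = w² + w = w + w²)
y(Z) = -4 (y(Z) = (1*(1 + 1))*(-2) = (1*2)*(-2) = 2*(-2) = -4)
s = 45/4 (s = -45/(-4) = -45*(-¼) = 45/4 ≈ 11.250)
(-67 + 18)*s + (r(-3) + 21) = (-67 + 18)*(45/4) + (6 + 21) = -49*45/4 + 27 = -2205/4 + 27 = -2097/4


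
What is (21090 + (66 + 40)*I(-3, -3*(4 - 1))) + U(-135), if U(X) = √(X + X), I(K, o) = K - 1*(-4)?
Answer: 21196 + 3*I*√30 ≈ 21196.0 + 16.432*I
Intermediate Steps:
I(K, o) = 4 + K (I(K, o) = K + 4 = 4 + K)
U(X) = √2*√X (U(X) = √(2*X) = √2*√X)
(21090 + (66 + 40)*I(-3, -3*(4 - 1))) + U(-135) = (21090 + (66 + 40)*(4 - 3)) + √2*√(-135) = (21090 + 106*1) + √2*(3*I*√15) = (21090 + 106) + 3*I*√30 = 21196 + 3*I*√30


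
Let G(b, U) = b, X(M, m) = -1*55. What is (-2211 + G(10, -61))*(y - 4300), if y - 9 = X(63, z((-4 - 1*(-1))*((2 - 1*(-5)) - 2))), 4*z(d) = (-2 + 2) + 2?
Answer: 9565546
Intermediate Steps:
z(d) = ½ (z(d) = ((-2 + 2) + 2)/4 = (0 + 2)/4 = (¼)*2 = ½)
X(M, m) = -55
y = -46 (y = 9 - 55 = -46)
(-2211 + G(10, -61))*(y - 4300) = (-2211 + 10)*(-46 - 4300) = -2201*(-4346) = 9565546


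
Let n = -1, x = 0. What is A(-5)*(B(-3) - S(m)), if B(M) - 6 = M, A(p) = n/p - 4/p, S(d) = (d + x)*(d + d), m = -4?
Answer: -29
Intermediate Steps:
S(d) = 2*d**2 (S(d) = (d + 0)*(d + d) = d*(2*d) = 2*d**2)
A(p) = -5/p (A(p) = -1/p - 4/p = -5/p)
B(M) = 6 + M
A(-5)*(B(-3) - S(m)) = (-5/(-5))*((6 - 3) - 2*(-4)**2) = (-5*(-1/5))*(3 - 2*16) = 1*(3 - 1*32) = 1*(3 - 32) = 1*(-29) = -29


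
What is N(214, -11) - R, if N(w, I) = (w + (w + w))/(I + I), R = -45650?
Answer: 501829/11 ≈ 45621.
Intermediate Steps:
N(w, I) = 3*w/(2*I) (N(w, I) = (w + 2*w)/((2*I)) = (3*w)*(1/(2*I)) = 3*w/(2*I))
N(214, -11) - R = (3/2)*214/(-11) - 1*(-45650) = (3/2)*214*(-1/11) + 45650 = -321/11 + 45650 = 501829/11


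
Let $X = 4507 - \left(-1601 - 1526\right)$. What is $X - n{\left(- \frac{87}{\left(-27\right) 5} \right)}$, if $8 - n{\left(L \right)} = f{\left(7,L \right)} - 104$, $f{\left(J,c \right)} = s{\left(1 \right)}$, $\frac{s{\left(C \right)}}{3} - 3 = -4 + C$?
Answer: $7522$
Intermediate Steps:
$s{\left(C \right)} = -3 + 3 C$ ($s{\left(C \right)} = 9 + 3 \left(-4 + C\right) = 9 + \left(-12 + 3 C\right) = -3 + 3 C$)
$f{\left(J,c \right)} = 0$ ($f{\left(J,c \right)} = -3 + 3 \cdot 1 = -3 + 3 = 0$)
$X = 7634$ ($X = 4507 - -3127 = 4507 + 3127 = 7634$)
$n{\left(L \right)} = 112$ ($n{\left(L \right)} = 8 - \left(0 - 104\right) = 8 - -104 = 8 + 104 = 112$)
$X - n{\left(- \frac{87}{\left(-27\right) 5} \right)} = 7634 - 112 = 7522$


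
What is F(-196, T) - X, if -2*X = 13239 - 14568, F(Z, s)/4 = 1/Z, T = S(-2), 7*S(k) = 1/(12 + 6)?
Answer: -65123/98 ≈ -664.52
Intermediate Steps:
S(k) = 1/126 (S(k) = 1/(7*(12 + 6)) = (⅐)/18 = (⅐)*(1/18) = 1/126)
T = 1/126 ≈ 0.0079365
F(Z, s) = 4/Z
X = 1329/2 (X = -(13239 - 14568)/2 = -½*(-1329) = 1329/2 ≈ 664.50)
F(-196, T) - X = 4/(-196) - 1*1329/2 = 4*(-1/196) - 1329/2 = -1/49 - 1329/2 = -65123/98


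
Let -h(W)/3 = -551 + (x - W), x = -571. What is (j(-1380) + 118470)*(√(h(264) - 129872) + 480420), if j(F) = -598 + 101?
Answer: 56676588660 + 117973*I*√125714 ≈ 5.6677e+10 + 4.1829e+7*I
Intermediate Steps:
h(W) = 3366 + 3*W (h(W) = -3*(-551 + (-571 - W)) = -3*(-1122 - W) = 3366 + 3*W)
j(F) = -497
(j(-1380) + 118470)*(√(h(264) - 129872) + 480420) = (-497 + 118470)*(√((3366 + 3*264) - 129872) + 480420) = 117973*(√((3366 + 792) - 129872) + 480420) = 117973*(√(4158 - 129872) + 480420) = 117973*(√(-125714) + 480420) = 117973*(I*√125714 + 480420) = 117973*(480420 + I*√125714) = 56676588660 + 117973*I*√125714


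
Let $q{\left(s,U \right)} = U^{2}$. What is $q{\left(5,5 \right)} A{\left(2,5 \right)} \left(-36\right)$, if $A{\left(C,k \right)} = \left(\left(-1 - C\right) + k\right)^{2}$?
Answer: $-3600$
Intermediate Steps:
$A{\left(C,k \right)} = \left(-1 + k - C\right)^{2}$
$q{\left(5,5 \right)} A{\left(2,5 \right)} \left(-36\right) = 5^{2} \left(1 + 2 - 5\right)^{2} \left(-36\right) = 25 \left(1 + 2 - 5\right)^{2} \left(-36\right) = 25 \left(-2\right)^{2} \left(-36\right) = 25 \cdot 4 \left(-36\right) = 100 \left(-36\right) = -3600$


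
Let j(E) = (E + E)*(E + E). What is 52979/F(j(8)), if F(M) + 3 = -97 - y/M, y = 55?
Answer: -13562624/25655 ≈ -528.65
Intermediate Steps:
j(E) = 4*E² (j(E) = (2*E)*(2*E) = 4*E²)
F(M) = -100 - 55/M (F(M) = -3 + (-97 - 55/M) = -100 - 55/M)
52979/F(j(8)) = 52979/(-100 - 55/(4*8²)) = 52979/(-100 - 55/(4*64)) = 52979/(-100 - 55/256) = 52979/(-25655/256) = 52979*(-256/25655) = -13562624/25655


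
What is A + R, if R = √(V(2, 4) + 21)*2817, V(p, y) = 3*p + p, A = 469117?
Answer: 469117 + 2817*√29 ≈ 4.8429e+5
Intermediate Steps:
V(p, y) = 4*p
R = 2817*√29 (R = √(4*2 + 21)*2817 = √(8 + 21)*2817 = √29*2817 = 2817*√29 ≈ 15170.)
A + R = 469117 + 2817*√29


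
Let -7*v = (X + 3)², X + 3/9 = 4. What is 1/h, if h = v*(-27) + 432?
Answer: 7/4224 ≈ 0.0016572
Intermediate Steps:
X = 11/3 (X = -⅓ + 4 = 11/3 ≈ 3.6667)
v = -400/63 (v = -(11/3 + 3)²/7 = -(20/3)²/7 = -⅐*400/9 = -400/63 ≈ -6.3492)
h = 4224/7 (h = -400/63*(-27) + 432 = 1200/7 + 432 = 4224/7 ≈ 603.43)
1/h = 1/(4224/7) = 7/4224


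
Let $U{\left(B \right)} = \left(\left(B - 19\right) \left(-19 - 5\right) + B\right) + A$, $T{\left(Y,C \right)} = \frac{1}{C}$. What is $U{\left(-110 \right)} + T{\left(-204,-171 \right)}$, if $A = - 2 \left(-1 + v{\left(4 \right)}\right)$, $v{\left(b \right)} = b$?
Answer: $\frac{509579}{171} \approx 2980.0$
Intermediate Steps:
$A = -6$ ($A = - 2 \left(-1 + 4\right) = \left(-2\right) 3 = -6$)
$U{\left(B \right)} = 450 - 23 B$ ($U{\left(B \right)} = \left(\left(B - 19\right) \left(-19 - 5\right) + B\right) - 6 = \left(\left(-19 + B\right) \left(-24\right) + B\right) - 6 = \left(\left(456 - 24 B\right) + B\right) - 6 = \left(456 - 23 B\right) - 6 = 450 - 23 B$)
$U{\left(-110 \right)} + T{\left(-204,-171 \right)} = \left(450 - -2530\right) + \frac{1}{-171} = \left(450 + 2530\right) - \frac{1}{171} = 2980 - \frac{1}{171} = \frac{509579}{171}$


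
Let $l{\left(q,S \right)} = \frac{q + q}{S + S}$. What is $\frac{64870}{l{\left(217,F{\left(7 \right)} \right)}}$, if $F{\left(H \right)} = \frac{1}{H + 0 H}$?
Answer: $\frac{64870}{1519} \approx 42.706$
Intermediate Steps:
$F{\left(H \right)} = \frac{1}{H}$ ($F{\left(H \right)} = \frac{1}{H + 0} = \frac{1}{H}$)
$l{\left(q,S \right)} = \frac{q}{S}$ ($l{\left(q,S \right)} = \frac{2 q}{2 S} = 2 q \frac{1}{2 S} = \frac{q}{S}$)
$\frac{64870}{l{\left(217,F{\left(7 \right)} \right)}} = \frac{64870}{217 \frac{1}{\frac{1}{7}}} = \frac{64870}{217 \cdot 7} = \frac{64870}{1519}$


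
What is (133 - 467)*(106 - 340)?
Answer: 78156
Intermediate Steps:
(133 - 467)*(106 - 340) = -334*(-234) = 78156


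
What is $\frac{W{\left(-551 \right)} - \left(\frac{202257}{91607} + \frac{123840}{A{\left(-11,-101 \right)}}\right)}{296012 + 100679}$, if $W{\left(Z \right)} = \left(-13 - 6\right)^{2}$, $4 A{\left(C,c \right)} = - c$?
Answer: $- \frac{416423650}{36339672437} \approx -0.011459$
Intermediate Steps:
$A{\left(C,c \right)} = - \frac{c}{4}$ ($A{\left(C,c \right)} = \frac{\left(-1\right) c}{4} = - \frac{c}{4}$)
$W{\left(Z \right)} = 361$ ($W{\left(Z \right)} = \left(-19\right)^{2} = 361$)
$\frac{W{\left(-551 \right)} - \left(\frac{202257}{91607} + \frac{123840}{A{\left(-11,-101 \right)}}\right)}{296012 + 100679} = \frac{361 - \left(\frac{202257}{91607} + \frac{495360}{101}\right)}{296012 + 100679} = \frac{361 - \left(\frac{202257}{91607} + \frac{123840}{\frac{101}{4}}\right)}{396691} = \left(361 - \frac{449493777}{91607}\right) \frac{1}{396691} = \left(- \frac{416423650}{91607}\right) \frac{1}{396691} = - \frac{416423650}{36339672437}$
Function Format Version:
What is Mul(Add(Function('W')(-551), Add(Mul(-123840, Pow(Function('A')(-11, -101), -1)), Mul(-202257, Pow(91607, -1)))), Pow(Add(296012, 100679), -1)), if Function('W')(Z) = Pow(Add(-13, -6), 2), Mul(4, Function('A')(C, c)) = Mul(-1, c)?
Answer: Rational(-416423650, 36339672437) ≈ -0.011459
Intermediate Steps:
Function('A')(C, c) = Mul(Rational(-1, 4), c) (Function('A')(C, c) = Mul(Rational(1, 4), Mul(-1, c)) = Mul(Rational(-1, 4), c))
Function('W')(Z) = 361 (Function('W')(Z) = Pow(-19, 2) = 361)
Mul(Add(Function('W')(-551), Add(Mul(-123840, Pow(Function('A')(-11, -101), -1)), Mul(-202257, Pow(91607, -1)))), Pow(Add(296012, 100679), -1)) = Mul(Add(361, Add(Mul(-123840, Pow(Mul(Rational(-1, 4), -101), -1)), Mul(-202257, Pow(91607, -1)))), Pow(Add(296012, 100679), -1)) = Mul(Add(361, Add(Mul(-123840, Pow(Rational(101, 4), -1)), Mul(-202257, Rational(1, 91607)))), Pow(396691, -1)) = Mul(Add(361, Add(Mul(-123840, Rational(4, 101)), Rational(-202257, 91607))), Rational(1, 396691)) = Mul(Add(361, Add(Rational(-495360, 101), Rational(-202257, 91607))), Rational(1, 396691)) = Mul(Add(361, Rational(-449493777, 91607)), Rational(1, 396691)) = Mul(Rational(-416423650, 91607), Rational(1, 396691)) = Rational(-416423650, 36339672437)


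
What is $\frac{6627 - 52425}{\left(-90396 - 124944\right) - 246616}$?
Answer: $\frac{22899}{230978} \approx 0.099139$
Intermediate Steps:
$\frac{6627 - 52425}{\left(-90396 - 124944\right) - 246616} = - \frac{45798}{\left(-90396 - 124944\right) - 246616} = - \frac{45798}{-215340 - 246616} = - \frac{45798}{-461956} = \left(-45798\right) \left(- \frac{1}{461956}\right) = \frac{22899}{230978}$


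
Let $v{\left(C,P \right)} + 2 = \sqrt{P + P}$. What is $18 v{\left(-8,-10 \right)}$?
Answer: $-36 + 36 i \sqrt{5} \approx -36.0 + 80.498 i$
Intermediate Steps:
$v{\left(C,P \right)} = -2 + \sqrt{2} \sqrt{P}$ ($v{\left(C,P \right)} = -2 + \sqrt{P + P} = -2 + \sqrt{2 P} = -2 + \sqrt{2} \sqrt{P}$)
$18 v{\left(-8,-10 \right)} = 18 \left(-2 + \sqrt{2} \sqrt{-10}\right) = 18 \left(-2 + \sqrt{2} i \sqrt{10}\right) = 18 \left(-2 + 2 i \sqrt{5}\right) = -36 + 36 i \sqrt{5}$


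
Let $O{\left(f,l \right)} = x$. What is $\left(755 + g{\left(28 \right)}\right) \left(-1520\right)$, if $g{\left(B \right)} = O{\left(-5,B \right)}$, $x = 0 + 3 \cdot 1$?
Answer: $-1152160$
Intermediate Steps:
$x = 3$ ($x = 0 + 3 = 3$)
$O{\left(f,l \right)} = 3$
$g{\left(B \right)} = 3$
$\left(755 + g{\left(28 \right)}\right) \left(-1520\right) = \left(755 + 3\right) \left(-1520\right) = 758 \left(-1520\right) = -1152160$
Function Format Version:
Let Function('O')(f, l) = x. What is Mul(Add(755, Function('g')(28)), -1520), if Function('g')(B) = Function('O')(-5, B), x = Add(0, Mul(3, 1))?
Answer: -1152160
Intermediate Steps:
x = 3 (x = Add(0, 3) = 3)
Function('O')(f, l) = 3
Function('g')(B) = 3
Mul(Add(755, Function('g')(28)), -1520) = Mul(Add(755, 3), -1520) = Mul(758, -1520) = -1152160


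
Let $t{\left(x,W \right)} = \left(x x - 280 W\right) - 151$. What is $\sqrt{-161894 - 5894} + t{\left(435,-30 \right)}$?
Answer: $197474 + 2 i \sqrt{41947} \approx 1.9747 \cdot 10^{5} + 409.62 i$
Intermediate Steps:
$t{\left(x,W \right)} = -151 + x^{2} - 280 W$ ($t{\left(x,W \right)} = \left(x^{2} - 280 W\right) - 151 = -151 + x^{2} - 280 W$)
$\sqrt{-161894 - 5894} + t{\left(435,-30 \right)} = \sqrt{-161894 - 5894} - \left(-8249 - 189225\right) = \sqrt{-167788} + \left(-151 + 189225 + 8400\right) = 2 i \sqrt{41947} + 197474 = 197474 + 2 i \sqrt{41947}$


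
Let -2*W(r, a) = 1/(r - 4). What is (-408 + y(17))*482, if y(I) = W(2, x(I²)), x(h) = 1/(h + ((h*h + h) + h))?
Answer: -393071/2 ≈ -1.9654e+5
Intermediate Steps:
x(h) = 1/(h² + 3*h) (x(h) = 1/(h + ((h² + h) + h)) = 1/(h + ((h + h²) + h)) = 1/(h + (h² + 2*h)) = 1/(h² + 3*h))
W(r, a) = -1/(2*(-4 + r)) (W(r, a) = -1/(2*(r - 4)) = -1/(2*(-4 + r)))
y(I) = ¼ (y(I) = -1/(-8 + 2*2) = -1/(-8 + 4) = -1/(-4) = -1*(-¼) = ¼)
(-408 + y(17))*482 = (-408 + ¼)*482 = -1631/4*482 = -393071/2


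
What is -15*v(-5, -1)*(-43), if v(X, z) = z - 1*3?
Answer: -2580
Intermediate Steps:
v(X, z) = -3 + z (v(X, z) = z - 3 = -3 + z)
-15*v(-5, -1)*(-43) = -15*(-3 - 1)*(-43) = -15*(-4)*(-43) = 60*(-43) = -2580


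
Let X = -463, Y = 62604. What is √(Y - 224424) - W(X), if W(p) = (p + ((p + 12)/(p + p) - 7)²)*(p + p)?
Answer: -360638427/926 + 6*I*√4495 ≈ -3.8946e+5 + 402.27*I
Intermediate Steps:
W(p) = 2*p*(p + (-7 + (12 + p)/(2*p))²) (W(p) = (p + ((12 + p)/((2*p)) - 7)²)*(2*p) = (p + ((12 + p)*(1/(2*p)) - 7)²)*(2*p) = (p + ((12 + p)/(2*p) - 7)²)*(2*p) = (p + (-7 + (12 + p)/(2*p))²)*(2*p) = 2*p*(p + (-7 + (12 + p)/(2*p))²))
√(Y - 224424) - W(X) = √(62604 - 224424) - ((-12 + 13*(-463))² + 4*(-463)³)/(2*(-463)) = √(-161820) - (-1)*((-12 - 6019)² + 4*(-99252847))/(2*463) = 6*I*√4495 - (-1)*((-6031)² - 397011388)/(2*463) = 6*I*√4495 - (-1)*(36372961 - 397011388)/(2*463) = 6*I*√4495 - (-1)*(-360638427)/(2*463) = 6*I*√4495 - 1*360638427/926 = 6*I*√4495 - 360638427/926 = -360638427/926 + 6*I*√4495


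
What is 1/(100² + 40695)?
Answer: 1/50695 ≈ 1.9726e-5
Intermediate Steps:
1/(100² + 40695) = 1/(10000 + 40695) = 1/50695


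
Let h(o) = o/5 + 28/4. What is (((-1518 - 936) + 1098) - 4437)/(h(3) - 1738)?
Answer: 9655/2884 ≈ 3.3478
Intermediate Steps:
h(o) = 7 + o/5 (h(o) = o*(1/5) + 28*(1/4) = o/5 + 7 = 7 + o/5)
(((-1518 - 936) + 1098) - 4437)/(h(3) - 1738) = (((-1518 - 936) + 1098) - 4437)/((7 + (1/5)*3) - 1738) = ((-2454 + 1098) - 4437)/((7 + 3/5) - 1738) = (-1356 - 4437)/(38/5 - 1738) = -5793/(-8652/5) = -5793*(-5/8652) = 9655/2884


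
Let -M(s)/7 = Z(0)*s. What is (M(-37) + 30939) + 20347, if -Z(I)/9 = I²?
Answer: 51286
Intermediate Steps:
Z(I) = -9*I²
M(s) = 0 (M(s) = -7*(-9*0²)*s = -7*(-9*0)*s = -0*s = -7*0 = 0)
(M(-37) + 30939) + 20347 = (0 + 30939) + 20347 = 30939 + 20347 = 51286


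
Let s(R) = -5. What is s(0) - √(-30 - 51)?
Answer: -5 - 9*I ≈ -5.0 - 9.0*I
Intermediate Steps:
s(0) - √(-30 - 51) = -5 - √(-30 - 51) = -5 - √(-81) = -5 - 9*I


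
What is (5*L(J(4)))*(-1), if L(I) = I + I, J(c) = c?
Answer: -40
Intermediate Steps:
L(I) = 2*I
(5*L(J(4)))*(-1) = (5*(2*4))*(-1) = (5*8)*(-1) = 40*(-1) = -40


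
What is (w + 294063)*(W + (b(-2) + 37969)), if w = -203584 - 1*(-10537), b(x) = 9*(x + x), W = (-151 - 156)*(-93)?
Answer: 6715947744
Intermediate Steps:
W = 28551 (W = -307*(-93) = 28551)
b(x) = 18*x (b(x) = 9*(2*x) = 18*x)
w = -193047 (w = -203584 + 10537 = -193047)
(w + 294063)*(W + (b(-2) + 37969)) = (-193047 + 294063)*(28551 + (18*(-2) + 37969)) = 101016*(28551 + (-36 + 37969)) = 101016*(28551 + 37933) = 101016*66484 = 6715947744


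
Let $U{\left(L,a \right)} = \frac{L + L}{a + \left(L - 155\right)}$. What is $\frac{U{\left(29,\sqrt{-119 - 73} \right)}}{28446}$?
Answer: $- \frac{203}{12696398} - \frac{58 i \sqrt{3}}{57133791} \approx -1.5989 \cdot 10^{-5} - 1.7583 \cdot 10^{-6} i$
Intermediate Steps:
$U{\left(L,a \right)} = \frac{2 L}{-155 + L + a}$ ($U{\left(L,a \right)} = \frac{2 L}{a + \left(-155 + L\right)} = \frac{2 L}{-155 + L + a}$)
$\frac{U{\left(29,\sqrt{-119 - 73} \right)}}{28446} = \frac{2 \cdot 29 \frac{1}{-155 + 29 + \sqrt{-119 - 73}}}{28446} = 2 \cdot 29 \frac{1}{-155 + 29 + \sqrt{-192}} \cdot \frac{1}{28446} = 2 \cdot 29 \frac{1}{-155 + 29 + 8 i \sqrt{3}} \cdot \frac{1}{28446} = 2 \cdot 29 \frac{1}{-126 + 8 i \sqrt{3}} \cdot \frac{1}{28446} = \frac{58}{-126 + 8 i \sqrt{3}} \cdot \frac{1}{28446} = \frac{29}{14223 \left(-126 + 8 i \sqrt{3}\right)}$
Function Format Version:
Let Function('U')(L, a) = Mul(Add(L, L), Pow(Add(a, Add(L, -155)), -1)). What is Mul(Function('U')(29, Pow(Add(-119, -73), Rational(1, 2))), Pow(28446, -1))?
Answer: Add(Rational(-203, 12696398), Mul(Rational(-58, 57133791), I, Pow(3, Rational(1, 2)))) ≈ Add(-1.5989e-5, Mul(-1.7583e-6, I))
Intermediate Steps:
Function('U')(L, a) = Mul(2, L, Pow(Add(-155, L, a), -1)) (Function('U')(L, a) = Mul(Mul(2, L), Pow(Add(a, Add(-155, L)), -1)) = Mul(Mul(2, L), Pow(Add(-155, L, a), -1)) = Mul(2, L, Pow(Add(-155, L, a), -1)))
Mul(Function('U')(29, Pow(Add(-119, -73), Rational(1, 2))), Pow(28446, -1)) = Mul(Mul(2, 29, Pow(Add(-155, 29, Pow(Add(-119, -73), Rational(1, 2))), -1)), Pow(28446, -1)) = Mul(Mul(2, 29, Pow(Add(-155, 29, Pow(-192, Rational(1, 2))), -1)), Rational(1, 28446)) = Mul(Mul(2, 29, Pow(Add(-155, 29, Mul(8, I, Pow(3, Rational(1, 2)))), -1)), Rational(1, 28446)) = Mul(Mul(2, 29, Pow(Add(-126, Mul(8, I, Pow(3, Rational(1, 2)))), -1)), Rational(1, 28446)) = Mul(Mul(58, Pow(Add(-126, Mul(8, I, Pow(3, Rational(1, 2)))), -1)), Rational(1, 28446)) = Mul(Rational(29, 14223), Pow(Add(-126, Mul(8, I, Pow(3, Rational(1, 2)))), -1))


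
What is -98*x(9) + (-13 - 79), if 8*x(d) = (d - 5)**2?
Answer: -288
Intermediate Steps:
x(d) = (-5 + d)**2/8 (x(d) = (d - 5)**2/8 = (-5 + d)**2/8)
-98*x(9) + (-13 - 79) = -49*(-5 + 9)**2/4 + (-13 - 79) = -49*4**2/4 - 92 = -49*16/4 - 92 = -98*2 - 92 = -196 - 92 = -288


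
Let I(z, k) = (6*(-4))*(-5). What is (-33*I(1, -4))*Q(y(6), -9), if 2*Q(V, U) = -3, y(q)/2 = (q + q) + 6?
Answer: 5940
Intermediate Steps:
y(q) = 12 + 4*q (y(q) = 2*((q + q) + 6) = 2*(2*q + 6) = 2*(6 + 2*q) = 12 + 4*q)
I(z, k) = 120 (I(z, k) = -24*(-5) = 120)
Q(V, U) = -3/2 (Q(V, U) = (½)*(-3) = -3/2)
(-33*I(1, -4))*Q(y(6), -9) = -33*120*(-3/2) = -3960*(-3/2) = 5940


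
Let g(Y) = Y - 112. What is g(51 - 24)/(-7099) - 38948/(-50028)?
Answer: 70186058/88787193 ≈ 0.79050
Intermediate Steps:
g(Y) = -112 + Y
g(51 - 24)/(-7099) - 38948/(-50028) = (-112 + (51 - 24))/(-7099) - 38948/(-50028) = (-112 + 27)*(-1/7099) - 38948*(-1/50028) = -85*(-1/7099) + 9737/12507 = 85/7099 + 9737/12507 = 70186058/88787193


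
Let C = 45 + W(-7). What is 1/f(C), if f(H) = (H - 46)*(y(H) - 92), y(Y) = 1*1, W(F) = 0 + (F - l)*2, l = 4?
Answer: 1/2093 ≈ 0.00047778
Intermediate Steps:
W(F) = -8 + 2*F (W(F) = 0 + (F - 1*4)*2 = 0 + (F - 4)*2 = 0 + (-4 + F)*2 = 0 + (-8 + 2*F) = -8 + 2*F)
C = 23 (C = 45 + (-8 + 2*(-7)) = 45 + (-8 - 14) = 45 - 22 = 23)
y(Y) = 1
f(H) = 4186 - 91*H (f(H) = (H - 46)*(1 - 92) = (-46 + H)*(-91) = 4186 - 91*H)
1/f(C) = 1/(4186 - 91*23) = 1/(4186 - 2093) = 1/2093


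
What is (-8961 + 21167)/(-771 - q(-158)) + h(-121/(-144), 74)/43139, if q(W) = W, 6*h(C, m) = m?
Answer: -1579641221/79332621 ≈ -19.912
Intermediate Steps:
h(C, m) = m/6
(-8961 + 21167)/(-771 - q(-158)) + h(-121/(-144), 74)/43139 = (-8961 + 21167)/(-771 - 1*(-158)) + ((⅙)*74)/43139 = 12206/(-771 + 158) + (37/3)*(1/43139) = 12206/(-613) + 37/129417 = 12206*(-1/613) + 37/129417 = -12206/613 + 37/129417 = -1579641221/79332621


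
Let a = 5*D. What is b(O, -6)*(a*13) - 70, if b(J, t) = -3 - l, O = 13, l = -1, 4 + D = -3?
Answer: 840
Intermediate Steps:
D = -7 (D = -4 - 3 = -7)
b(J, t) = -2 (b(J, t) = -3 - 1*(-1) = -3 + 1 = -2)
a = -35 (a = 5*(-7) = -35)
b(O, -6)*(a*13) - 70 = -(-70)*13 - 70 = -2*(-455) - 70 = 910 - 70 = 840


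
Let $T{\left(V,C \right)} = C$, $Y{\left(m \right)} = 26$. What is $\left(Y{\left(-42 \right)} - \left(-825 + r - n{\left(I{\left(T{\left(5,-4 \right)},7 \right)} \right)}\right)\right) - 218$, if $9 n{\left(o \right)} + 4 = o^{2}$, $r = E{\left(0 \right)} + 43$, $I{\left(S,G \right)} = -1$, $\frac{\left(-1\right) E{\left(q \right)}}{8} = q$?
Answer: $\frac{1769}{3} \approx 589.67$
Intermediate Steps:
$E{\left(q \right)} = - 8 q$
$r = 43$ ($r = \left(-8\right) 0 + 43 = 0 + 43 = 43$)
$n{\left(o \right)} = - \frac{4}{9} + \frac{o^{2}}{9}$
$\left(Y{\left(-42 \right)} - \left(-825 + r - n{\left(I{\left(T{\left(5,-4 \right)},7 \right)} \right)}\right)\right) - 218 = \left(26 - \left(- \frac{7034}{9} - \frac{1}{9}\right)\right) - 218 = \left(26 + \left(\left(- \frac{4}{9} + \frac{1}{9} \cdot 1\right) - -782\right)\right) - 218 = \left(26 + \left(\left(- \frac{4}{9} + \frac{1}{9}\right) + 782\right)\right) - 218 = \left(26 + \left(- \frac{1}{3} + 782\right)\right) - 218 = \left(26 + \frac{2345}{3}\right) - 218 = \frac{2423}{3} - 218 = \frac{1769}{3}$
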